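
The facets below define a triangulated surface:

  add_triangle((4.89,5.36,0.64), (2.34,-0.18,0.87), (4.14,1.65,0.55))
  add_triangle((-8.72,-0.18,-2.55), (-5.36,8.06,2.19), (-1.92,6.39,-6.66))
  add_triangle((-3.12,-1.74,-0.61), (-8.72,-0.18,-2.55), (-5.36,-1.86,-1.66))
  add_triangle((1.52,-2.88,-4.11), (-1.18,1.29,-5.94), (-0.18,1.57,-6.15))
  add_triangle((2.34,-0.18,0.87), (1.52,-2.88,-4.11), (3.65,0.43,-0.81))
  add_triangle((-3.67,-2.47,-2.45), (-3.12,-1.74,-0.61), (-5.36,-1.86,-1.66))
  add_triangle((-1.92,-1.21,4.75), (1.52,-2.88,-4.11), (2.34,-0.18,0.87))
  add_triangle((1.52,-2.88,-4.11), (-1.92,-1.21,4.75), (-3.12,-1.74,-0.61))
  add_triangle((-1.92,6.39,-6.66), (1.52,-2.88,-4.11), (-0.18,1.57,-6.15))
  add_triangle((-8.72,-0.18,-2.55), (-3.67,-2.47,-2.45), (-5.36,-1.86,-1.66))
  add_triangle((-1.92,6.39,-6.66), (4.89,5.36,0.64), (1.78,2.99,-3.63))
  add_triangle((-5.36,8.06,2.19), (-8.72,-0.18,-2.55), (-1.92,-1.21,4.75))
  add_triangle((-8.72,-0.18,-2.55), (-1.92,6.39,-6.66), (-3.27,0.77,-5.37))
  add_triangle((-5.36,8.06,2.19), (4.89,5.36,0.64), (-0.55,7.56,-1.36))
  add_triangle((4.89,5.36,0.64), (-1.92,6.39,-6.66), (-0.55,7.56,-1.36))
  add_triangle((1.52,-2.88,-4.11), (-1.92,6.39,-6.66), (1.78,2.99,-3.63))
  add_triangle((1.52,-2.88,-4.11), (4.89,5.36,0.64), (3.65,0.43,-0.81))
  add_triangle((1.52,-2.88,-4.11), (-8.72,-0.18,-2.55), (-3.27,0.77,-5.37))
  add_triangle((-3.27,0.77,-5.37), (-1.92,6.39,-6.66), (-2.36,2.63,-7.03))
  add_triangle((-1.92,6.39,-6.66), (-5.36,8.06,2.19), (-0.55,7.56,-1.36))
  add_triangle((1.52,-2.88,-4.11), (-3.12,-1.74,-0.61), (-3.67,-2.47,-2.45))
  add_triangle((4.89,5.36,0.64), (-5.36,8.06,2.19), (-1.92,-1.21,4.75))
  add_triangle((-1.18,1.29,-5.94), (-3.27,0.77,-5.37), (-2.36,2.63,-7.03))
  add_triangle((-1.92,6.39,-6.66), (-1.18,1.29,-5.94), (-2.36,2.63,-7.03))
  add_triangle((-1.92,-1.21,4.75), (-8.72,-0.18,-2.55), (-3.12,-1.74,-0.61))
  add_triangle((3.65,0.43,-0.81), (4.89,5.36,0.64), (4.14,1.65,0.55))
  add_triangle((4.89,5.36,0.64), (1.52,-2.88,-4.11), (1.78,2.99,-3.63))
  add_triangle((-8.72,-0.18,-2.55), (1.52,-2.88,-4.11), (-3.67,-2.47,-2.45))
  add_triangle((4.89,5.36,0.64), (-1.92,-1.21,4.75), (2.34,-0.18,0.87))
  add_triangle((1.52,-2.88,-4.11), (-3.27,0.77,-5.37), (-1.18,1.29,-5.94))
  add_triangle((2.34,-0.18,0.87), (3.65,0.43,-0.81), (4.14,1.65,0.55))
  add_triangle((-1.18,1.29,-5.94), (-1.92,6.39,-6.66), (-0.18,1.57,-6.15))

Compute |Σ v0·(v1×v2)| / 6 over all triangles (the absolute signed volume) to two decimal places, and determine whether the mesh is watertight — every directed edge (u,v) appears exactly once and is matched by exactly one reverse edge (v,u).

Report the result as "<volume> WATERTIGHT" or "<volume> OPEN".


566.70 WATERTIGHT

Per-triangle v0·(v1×v2)/6:
  t1: +1.3086
  t2: +107.5290
  t3: +0.9942
  t4: +4.4328
  t5: +3.6312
  t6: +1.1520
  t7: +8.3633
  t8: +10.2541
  t9: +0.9373
  t10: +3.1782
  t11: +21.3171
  t12: +69.4631
  t13: +33.8209
  t14: +33.8647
  t15: +33.7184
  t16: +19.9280
  t17: +7.7689
  t18: +24.2190
  t19: +6.2435
  t20: +39.8179
  t21: +2.3882
  t22: +54.6924
  t23: +2.7844
  t24: +4.0634
  t25: +12.4201
  t26: +3.0546
  t27: +17.9610
  t28: +10.0226
  t29: +11.5994
  t30: +9.1452
  t31: +1.3894
  t32: +5.2369
Σ = +566.6999 → |volume| = 566.70

Directed edges: 96 total, each appears once with its reverse present → watertight.


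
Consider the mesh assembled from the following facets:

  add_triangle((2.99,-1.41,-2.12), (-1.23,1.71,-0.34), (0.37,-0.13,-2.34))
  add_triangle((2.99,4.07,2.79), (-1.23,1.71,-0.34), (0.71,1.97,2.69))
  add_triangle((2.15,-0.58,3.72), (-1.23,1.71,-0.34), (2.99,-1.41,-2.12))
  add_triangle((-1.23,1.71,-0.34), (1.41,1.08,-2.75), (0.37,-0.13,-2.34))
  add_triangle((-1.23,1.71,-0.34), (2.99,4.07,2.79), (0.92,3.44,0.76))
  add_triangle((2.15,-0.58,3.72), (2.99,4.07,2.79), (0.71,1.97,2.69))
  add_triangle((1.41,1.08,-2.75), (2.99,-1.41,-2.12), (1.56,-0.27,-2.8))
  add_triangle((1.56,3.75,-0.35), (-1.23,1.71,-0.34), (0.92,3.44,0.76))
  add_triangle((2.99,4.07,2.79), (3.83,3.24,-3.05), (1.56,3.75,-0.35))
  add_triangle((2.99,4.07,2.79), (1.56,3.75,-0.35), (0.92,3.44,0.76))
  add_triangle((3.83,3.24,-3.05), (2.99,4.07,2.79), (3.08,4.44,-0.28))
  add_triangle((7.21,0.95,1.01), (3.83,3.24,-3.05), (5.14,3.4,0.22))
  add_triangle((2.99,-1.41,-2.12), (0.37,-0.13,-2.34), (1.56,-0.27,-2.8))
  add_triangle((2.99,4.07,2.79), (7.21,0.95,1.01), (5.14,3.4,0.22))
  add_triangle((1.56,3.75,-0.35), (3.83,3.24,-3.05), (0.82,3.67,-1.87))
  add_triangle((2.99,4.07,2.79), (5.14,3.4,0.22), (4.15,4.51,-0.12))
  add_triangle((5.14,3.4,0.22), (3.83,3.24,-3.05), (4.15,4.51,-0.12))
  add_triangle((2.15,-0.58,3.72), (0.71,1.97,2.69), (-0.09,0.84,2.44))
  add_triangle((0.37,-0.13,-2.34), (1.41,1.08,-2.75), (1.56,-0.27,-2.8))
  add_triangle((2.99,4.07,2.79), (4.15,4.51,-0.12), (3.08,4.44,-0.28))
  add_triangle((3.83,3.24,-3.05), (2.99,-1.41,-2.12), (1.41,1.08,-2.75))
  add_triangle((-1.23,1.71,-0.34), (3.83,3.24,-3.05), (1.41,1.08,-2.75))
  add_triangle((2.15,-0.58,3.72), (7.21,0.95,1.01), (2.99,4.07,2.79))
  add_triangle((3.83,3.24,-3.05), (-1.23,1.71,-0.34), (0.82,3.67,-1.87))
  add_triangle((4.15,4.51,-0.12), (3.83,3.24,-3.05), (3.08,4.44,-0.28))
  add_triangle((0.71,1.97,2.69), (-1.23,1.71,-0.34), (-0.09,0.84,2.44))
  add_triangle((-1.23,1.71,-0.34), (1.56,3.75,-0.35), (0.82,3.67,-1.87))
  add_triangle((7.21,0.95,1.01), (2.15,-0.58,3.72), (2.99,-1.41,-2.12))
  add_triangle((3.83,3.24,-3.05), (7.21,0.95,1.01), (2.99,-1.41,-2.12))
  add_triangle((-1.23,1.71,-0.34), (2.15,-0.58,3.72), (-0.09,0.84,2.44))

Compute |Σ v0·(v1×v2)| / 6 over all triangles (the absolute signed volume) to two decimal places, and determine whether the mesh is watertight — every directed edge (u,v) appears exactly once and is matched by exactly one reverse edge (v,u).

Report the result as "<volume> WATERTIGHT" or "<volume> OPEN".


106.34 WATERTIGHT

Per-triangle v0·(v1×v2)/6:
  t1: -1.1431
  t2: +3.0154
  t3: -3.2152
  t4: +1.2747
  t5: +1.0466
  t6: +4.4000
  t7: +1.0668
  t8: +1.3693
  t9: +7.1446
  t10: +1.8887
  t11: -3.9186
  t12: +10.0909
  t13: +0.4446
  t14: +9.9668
  t15: +3.5833
  t16: +4.5581
  t17: +4.6790
  t18: +1.5833
  t19: +0.5807
  t20: +2.2826
  t21: +4.1105
  t22: +2.9519
  t23: +17.5620
  t24: +0.3702
  t25: +2.3435
  t26: +1.1288
  t27: +1.7737
  t28: +10.0450
  t29: +16.1199
  t30: -0.7592
Σ = +106.3448 → |volume| = 106.34

Directed edges: 90 total, each appears once with its reverse present → watertight.


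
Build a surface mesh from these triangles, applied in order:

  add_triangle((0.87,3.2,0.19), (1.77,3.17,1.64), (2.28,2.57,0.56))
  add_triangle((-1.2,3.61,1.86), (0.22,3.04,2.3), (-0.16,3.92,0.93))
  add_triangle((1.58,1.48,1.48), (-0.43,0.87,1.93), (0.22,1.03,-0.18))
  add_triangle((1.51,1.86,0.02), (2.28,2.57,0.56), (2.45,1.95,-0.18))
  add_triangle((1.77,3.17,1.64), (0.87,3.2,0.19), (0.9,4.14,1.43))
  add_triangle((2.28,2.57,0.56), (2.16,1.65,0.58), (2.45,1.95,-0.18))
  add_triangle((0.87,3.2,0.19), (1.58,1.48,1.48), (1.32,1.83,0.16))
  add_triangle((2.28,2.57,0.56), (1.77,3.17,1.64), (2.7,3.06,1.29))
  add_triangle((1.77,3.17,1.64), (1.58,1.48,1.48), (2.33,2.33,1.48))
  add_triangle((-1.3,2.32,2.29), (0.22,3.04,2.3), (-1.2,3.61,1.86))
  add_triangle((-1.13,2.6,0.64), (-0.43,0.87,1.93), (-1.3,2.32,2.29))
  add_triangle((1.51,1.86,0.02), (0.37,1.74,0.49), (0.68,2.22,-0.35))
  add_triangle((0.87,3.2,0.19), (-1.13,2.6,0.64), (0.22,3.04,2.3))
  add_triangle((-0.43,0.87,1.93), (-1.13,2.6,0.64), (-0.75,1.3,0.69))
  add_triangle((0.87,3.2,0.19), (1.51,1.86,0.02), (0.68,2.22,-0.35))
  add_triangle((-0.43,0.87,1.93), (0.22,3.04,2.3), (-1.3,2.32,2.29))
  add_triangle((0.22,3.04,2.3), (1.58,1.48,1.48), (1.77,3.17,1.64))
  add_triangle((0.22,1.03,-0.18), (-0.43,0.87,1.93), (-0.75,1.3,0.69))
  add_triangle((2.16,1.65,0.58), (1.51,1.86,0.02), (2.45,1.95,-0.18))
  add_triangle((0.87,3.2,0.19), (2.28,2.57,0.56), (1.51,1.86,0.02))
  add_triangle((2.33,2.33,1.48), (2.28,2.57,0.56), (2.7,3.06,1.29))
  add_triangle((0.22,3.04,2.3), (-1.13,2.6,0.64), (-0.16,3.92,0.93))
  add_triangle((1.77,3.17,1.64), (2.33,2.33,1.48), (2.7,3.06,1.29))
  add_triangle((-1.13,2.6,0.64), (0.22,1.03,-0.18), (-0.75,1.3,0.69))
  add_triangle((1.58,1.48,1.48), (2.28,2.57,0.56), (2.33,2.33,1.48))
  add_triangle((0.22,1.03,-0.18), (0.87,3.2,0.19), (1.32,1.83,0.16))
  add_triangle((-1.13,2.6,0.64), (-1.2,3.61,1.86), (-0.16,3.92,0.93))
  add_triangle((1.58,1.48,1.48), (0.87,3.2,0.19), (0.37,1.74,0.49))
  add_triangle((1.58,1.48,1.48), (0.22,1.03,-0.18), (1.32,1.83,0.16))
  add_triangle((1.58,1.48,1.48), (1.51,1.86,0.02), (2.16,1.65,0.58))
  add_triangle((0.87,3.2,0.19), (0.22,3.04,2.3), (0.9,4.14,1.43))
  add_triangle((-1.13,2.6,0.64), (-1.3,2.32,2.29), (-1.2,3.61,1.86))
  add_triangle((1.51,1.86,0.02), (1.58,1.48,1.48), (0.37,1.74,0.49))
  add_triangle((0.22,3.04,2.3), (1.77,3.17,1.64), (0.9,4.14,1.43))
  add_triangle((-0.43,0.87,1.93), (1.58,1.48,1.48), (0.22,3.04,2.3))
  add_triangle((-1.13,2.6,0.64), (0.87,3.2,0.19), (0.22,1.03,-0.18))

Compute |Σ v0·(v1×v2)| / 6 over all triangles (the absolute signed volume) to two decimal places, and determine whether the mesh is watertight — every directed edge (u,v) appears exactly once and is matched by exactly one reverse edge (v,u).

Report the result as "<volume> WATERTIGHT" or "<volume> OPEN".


Per-triangle v0·(v1×v2)/6:
  t1: +1.0270
  t2: +1.3114
  t3: -0.6355
  t4: +0.1551
  t5: +0.7482
  t6: +0.2484
  t7: +0.5784
  t8: +0.2723
  t9: +0.2790
  t10: +1.0439
  t11: -0.1782
  t12: -0.2848
  t13: +1.9193
  t14: +0.1292
  t15: +0.2544
  t16: +0.8123
  t17: +0.8471
  t18: -0.2703
  t19: -0.2022
  t20: +0.2945
  t21: +0.0763
  t22: -1.0613
  t23: +0.3032
  t24: -0.0723
  t25: -0.0192
  t26: +0.1041
  t27: +0.6554
  t28: +0.3194
  t29: -0.1732
  t30: -0.3064
  t31: +0.1281
  t32: +0.3976
  t33: -0.5285
  t34: +1.0980
  t35: +1.0391
  t36: +0.2518
Σ = +10.5615 → |volume| = 10.56

Directed edges: 108 total; 6 unmatched, e.g. (2.28,2.57,0.56)→(2.16,1.65,0.58) → open.

10.56 OPEN


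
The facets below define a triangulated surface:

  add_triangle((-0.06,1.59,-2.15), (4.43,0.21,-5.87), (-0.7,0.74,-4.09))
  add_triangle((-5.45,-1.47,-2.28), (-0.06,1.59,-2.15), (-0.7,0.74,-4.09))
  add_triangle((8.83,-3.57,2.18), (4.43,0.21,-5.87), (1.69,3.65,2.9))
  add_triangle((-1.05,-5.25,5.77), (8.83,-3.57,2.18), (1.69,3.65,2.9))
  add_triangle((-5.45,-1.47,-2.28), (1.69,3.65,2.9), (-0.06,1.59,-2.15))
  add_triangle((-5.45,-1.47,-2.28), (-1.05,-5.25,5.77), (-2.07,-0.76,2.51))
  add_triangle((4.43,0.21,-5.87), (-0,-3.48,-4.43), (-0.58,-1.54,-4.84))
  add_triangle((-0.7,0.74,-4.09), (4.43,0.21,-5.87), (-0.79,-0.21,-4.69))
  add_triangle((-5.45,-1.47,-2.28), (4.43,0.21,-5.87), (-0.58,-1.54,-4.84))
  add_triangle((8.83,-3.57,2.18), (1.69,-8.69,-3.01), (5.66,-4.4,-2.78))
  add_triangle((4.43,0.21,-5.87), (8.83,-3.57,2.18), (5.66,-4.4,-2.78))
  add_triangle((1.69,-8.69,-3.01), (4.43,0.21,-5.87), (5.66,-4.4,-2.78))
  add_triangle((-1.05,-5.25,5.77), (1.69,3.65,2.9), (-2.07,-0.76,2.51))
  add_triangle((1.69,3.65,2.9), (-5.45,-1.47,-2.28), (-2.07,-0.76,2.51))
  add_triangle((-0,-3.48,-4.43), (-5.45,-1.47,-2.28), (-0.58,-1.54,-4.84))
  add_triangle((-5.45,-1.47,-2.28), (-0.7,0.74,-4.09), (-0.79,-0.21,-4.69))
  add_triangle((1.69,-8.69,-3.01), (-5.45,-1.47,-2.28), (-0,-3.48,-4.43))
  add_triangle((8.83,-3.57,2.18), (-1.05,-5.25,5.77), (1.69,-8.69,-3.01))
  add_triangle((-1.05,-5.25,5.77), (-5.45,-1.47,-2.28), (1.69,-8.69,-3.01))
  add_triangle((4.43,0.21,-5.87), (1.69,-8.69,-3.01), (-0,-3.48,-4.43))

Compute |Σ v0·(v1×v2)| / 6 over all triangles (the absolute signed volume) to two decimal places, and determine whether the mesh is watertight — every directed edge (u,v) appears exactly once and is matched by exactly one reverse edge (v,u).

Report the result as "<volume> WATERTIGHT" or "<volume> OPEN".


523.05 OPEN

Per-triangle v0·(v1×v2)/6:
  t1: +4.6281
  t2: +3.7472
  t3: +51.7200
  t4: +59.1828
  t5: +9.3646
  t6: +14.0933
  t7: +9.4634
  t8: +3.9142
  t9: +5.5933
  t10: +38.5724
  t11: +33.9426
  t12: +33.2184
  t13: +13.0060
  t14: +10.1967
  t15: +8.9649
  t16: +3.6673
  t17: +25.0526
  t18: +99.6647
  t19: +68.3526
  t20: +26.7053
Σ = +523.0502 → |volume| = 523.05

Directed edges: 60 total; 6 unmatched, e.g. (-0.06,1.59,-2.15)→(4.43,0.21,-5.87) → open.


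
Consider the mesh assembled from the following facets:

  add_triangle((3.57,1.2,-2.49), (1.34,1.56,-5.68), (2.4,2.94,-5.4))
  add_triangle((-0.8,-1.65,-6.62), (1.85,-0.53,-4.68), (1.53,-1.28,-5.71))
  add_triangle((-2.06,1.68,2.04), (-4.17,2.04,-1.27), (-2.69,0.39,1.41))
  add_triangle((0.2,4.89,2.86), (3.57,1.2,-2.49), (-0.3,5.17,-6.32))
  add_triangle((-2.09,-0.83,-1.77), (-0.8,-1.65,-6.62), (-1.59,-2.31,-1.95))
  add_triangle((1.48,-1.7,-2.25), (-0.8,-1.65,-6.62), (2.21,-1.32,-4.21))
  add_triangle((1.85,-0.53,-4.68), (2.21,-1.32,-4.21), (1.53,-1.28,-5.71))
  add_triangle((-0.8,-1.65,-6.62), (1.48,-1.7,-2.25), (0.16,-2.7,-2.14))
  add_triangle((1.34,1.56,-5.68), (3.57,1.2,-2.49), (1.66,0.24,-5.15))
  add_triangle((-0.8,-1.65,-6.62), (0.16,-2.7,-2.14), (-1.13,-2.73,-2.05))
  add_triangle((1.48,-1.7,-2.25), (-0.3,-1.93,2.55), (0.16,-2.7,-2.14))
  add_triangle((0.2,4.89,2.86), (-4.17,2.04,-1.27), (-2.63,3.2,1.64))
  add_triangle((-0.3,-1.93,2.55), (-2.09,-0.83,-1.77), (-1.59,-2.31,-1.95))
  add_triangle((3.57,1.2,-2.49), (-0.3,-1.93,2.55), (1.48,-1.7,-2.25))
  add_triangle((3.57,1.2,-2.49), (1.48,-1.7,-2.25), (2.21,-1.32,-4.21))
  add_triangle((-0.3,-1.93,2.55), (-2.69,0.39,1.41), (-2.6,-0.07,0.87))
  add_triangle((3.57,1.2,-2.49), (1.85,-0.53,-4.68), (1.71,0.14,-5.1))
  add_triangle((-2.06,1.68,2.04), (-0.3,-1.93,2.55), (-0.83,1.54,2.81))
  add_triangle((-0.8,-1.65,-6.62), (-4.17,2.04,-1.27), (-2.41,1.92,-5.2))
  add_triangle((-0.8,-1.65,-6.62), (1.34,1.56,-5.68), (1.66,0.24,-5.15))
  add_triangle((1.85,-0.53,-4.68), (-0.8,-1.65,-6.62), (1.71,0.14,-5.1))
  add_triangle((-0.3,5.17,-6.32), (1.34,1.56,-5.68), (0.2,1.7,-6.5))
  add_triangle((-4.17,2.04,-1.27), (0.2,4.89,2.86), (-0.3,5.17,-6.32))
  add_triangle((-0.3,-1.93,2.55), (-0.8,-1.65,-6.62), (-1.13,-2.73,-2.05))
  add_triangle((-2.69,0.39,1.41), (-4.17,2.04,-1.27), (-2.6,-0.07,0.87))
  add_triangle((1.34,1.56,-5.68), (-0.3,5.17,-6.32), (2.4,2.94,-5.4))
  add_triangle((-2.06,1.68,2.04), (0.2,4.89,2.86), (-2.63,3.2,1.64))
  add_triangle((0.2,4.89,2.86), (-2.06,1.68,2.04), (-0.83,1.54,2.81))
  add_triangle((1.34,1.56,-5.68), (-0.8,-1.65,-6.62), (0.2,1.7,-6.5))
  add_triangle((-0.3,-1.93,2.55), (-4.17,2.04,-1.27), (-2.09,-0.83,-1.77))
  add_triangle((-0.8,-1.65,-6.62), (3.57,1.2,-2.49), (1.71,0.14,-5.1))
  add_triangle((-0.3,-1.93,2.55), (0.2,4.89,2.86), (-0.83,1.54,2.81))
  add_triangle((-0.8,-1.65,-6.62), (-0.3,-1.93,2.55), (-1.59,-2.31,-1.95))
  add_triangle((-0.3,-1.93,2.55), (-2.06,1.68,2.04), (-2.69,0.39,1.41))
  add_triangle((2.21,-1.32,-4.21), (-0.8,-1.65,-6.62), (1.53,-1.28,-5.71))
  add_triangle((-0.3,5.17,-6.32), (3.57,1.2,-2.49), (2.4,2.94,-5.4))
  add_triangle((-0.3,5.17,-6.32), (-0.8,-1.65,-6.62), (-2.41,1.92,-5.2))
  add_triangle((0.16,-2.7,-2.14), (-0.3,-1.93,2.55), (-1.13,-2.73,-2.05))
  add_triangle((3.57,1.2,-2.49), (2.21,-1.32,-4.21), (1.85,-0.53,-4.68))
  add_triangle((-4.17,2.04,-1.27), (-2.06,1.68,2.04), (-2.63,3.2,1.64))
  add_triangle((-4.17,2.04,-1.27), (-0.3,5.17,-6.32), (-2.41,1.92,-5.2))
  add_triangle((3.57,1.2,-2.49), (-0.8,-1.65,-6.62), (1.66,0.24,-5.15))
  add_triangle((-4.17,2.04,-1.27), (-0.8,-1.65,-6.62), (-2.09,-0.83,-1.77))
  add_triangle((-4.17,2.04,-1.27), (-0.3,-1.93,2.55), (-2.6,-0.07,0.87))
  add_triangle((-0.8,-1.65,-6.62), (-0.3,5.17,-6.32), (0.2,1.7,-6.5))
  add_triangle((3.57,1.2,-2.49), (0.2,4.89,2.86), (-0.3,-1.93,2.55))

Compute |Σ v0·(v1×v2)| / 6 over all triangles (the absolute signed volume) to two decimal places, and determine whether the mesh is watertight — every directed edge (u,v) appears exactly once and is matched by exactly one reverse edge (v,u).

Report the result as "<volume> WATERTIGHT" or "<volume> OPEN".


Per-triangle v0·(v1×v2)/6:
  t1: +3.5634
  t2: +1.1774
  t3: +2.7581
  t4: +28.1429
  t5: +3.1945
  t6: +2.8941
  t7: +0.7479
  t8: +3.6618
  t9: +3.5335
  t10: +3.1340
  t11: +2.3638
  t12: +4.7396
  t13: +2.0202
  t14: +4.3859
  t15: +1.9945
  t16: +0.9155
  t17: +1.8010
  t18: +2.1520
  t19: +9.6200
  t20: +4.0869
  t21: +2.1273
  t22: +4.4796
  t23: +31.3639
  t24: -1.0084
  t25: +1.0096
  t26: +6.1310
  t27: +2.7811
  t28: +2.5429
  t29: +4.1875
  t30: +5.0366
  t31: -1.3539
  t32: +2.3334
  t33: +2.6099
  t34: +2.3314
  t35: +1.0925
  t36: +3.3979
  t37: +14.9046
  t38: +2.3503
  t39: +2.3316
  t40: +2.4067
  t41: +12.3838
  t42: +1.9225
  t43: +6.6011
  t44: -0.0648
  t45: +5.6355
  t46: +9.9814
Σ = +214.4017 → |volume| = 214.40

Directed edges: 138 total, each appears once with its reverse present → watertight.

214.40 WATERTIGHT


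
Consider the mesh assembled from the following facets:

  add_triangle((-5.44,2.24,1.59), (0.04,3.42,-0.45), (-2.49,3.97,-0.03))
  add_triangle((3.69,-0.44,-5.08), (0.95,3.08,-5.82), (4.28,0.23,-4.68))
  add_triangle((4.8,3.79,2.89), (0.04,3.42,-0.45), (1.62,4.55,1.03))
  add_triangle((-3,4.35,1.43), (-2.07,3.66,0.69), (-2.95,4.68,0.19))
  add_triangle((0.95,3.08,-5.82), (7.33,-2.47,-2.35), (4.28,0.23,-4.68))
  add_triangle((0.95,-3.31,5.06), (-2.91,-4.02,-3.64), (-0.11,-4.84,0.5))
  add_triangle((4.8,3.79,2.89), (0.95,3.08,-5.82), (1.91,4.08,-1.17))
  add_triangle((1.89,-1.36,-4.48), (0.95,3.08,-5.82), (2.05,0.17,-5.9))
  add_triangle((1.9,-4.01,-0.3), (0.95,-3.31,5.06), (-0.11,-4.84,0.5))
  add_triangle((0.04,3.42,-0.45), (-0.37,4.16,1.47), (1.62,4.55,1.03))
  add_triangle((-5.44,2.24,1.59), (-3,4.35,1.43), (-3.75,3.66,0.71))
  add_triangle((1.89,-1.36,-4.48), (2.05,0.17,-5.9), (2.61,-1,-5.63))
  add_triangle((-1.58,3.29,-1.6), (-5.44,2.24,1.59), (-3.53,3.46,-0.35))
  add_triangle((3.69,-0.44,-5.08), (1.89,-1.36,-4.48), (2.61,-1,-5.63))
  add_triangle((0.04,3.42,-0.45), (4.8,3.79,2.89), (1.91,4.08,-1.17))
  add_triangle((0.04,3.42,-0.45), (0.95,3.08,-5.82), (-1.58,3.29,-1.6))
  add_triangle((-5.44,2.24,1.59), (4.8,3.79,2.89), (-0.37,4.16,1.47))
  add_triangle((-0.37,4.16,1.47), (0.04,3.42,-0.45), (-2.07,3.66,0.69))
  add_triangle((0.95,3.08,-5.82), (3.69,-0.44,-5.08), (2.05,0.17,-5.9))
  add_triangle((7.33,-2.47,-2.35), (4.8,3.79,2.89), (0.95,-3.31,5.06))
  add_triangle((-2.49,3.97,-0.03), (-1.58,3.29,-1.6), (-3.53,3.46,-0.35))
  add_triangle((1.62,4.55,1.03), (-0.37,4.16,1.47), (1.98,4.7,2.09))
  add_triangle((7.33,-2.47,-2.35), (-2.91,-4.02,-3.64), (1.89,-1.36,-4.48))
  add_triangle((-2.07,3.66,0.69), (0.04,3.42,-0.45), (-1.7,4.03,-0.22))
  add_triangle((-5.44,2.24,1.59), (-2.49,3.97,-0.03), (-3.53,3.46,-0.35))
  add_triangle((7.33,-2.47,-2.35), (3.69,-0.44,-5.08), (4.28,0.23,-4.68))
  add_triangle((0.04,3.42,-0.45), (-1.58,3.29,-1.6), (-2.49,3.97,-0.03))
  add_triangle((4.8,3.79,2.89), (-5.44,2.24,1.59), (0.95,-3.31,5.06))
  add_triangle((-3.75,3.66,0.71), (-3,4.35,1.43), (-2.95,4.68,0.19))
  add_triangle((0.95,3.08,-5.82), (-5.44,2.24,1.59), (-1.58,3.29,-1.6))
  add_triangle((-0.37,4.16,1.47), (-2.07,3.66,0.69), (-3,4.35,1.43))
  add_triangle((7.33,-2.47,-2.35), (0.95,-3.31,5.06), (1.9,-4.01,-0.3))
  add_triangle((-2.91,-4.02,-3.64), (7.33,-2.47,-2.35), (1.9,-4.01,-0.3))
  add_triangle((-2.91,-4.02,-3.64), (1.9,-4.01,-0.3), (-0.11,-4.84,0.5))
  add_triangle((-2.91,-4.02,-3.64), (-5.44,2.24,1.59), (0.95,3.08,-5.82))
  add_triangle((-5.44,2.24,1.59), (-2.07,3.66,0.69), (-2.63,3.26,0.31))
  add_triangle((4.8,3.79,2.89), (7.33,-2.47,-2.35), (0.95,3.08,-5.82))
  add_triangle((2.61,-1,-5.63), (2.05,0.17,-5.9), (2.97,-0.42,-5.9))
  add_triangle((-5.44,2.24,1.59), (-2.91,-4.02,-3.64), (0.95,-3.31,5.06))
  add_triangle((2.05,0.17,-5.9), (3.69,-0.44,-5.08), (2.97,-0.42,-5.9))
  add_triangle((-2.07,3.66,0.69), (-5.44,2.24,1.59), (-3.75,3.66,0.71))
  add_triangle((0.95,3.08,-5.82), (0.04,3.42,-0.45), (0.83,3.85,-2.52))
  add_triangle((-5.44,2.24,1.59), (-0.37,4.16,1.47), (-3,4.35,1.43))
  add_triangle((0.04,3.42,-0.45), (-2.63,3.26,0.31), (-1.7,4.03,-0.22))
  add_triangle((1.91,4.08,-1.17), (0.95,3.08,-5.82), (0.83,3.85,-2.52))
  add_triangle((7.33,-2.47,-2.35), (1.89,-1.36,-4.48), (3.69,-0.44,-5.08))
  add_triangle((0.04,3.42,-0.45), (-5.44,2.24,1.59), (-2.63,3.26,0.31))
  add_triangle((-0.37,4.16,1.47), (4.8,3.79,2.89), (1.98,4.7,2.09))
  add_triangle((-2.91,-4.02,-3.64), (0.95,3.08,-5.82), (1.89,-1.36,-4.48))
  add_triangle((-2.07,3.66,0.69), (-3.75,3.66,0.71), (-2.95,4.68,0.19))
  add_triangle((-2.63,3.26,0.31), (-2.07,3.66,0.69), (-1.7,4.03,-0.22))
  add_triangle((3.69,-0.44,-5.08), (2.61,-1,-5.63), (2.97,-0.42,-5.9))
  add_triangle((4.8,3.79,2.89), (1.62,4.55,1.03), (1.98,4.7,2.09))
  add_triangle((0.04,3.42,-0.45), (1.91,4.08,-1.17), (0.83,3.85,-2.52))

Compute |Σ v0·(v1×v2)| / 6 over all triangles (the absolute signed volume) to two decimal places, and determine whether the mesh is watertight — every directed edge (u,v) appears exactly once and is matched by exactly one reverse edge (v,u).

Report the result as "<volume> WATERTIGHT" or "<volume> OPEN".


Per-triangle v0·(v1×v2)/6:
  t1: +1.1908
  t2: +4.4351
  t3: +1.3886
  t4: +0.3407
  t5: +2.4726
  t6: +7.3737
  t7: +8.8274
  t8: +0.6152
  t9: +8.1688
  t10: +2.1903
  t11: +2.1514
  t12: +0.5763
  t13: +0.4442
  t14: +0.6258
  t15: +5.3134
  t16: +5.6033
  t17: +8.4787
  t18: +2.1499
  t19: +4.8943
  t20: +51.6161
  t21: +1.5209
  t22: +1.5632
  t23: +19.6270
  t24: +0.7931
  t25: +2.3105
  t26: +4.7145
  t27: +2.1416
  t28: +39.2676
  t29: +1.2977
  t30: +6.7743
  t31: +0.9635
  t32: +20.9552
  t33: +20.7141
  t34: +8.1375
  t35: +40.3545
  t36: +1.3354
  t37: +54.8323
  t38: +0.6721
  t39: +37.1373
  t40: +0.5863
  t41: -1.1458
  t42: +1.3738
  t43: +1.8359
  t44: -0.2640
  t45: +2.7905
  t46: +7.2451
  t47: -0.5640
  t48: +1.0497
  t49: +19.3648
  t50: -0.7132
  t51: +0.5775
  t52: +0.6847
  t53: +2.2124
  t54: +1.8540
Σ = +420.8567 → |volume| = 420.86

Directed edges: 162 total, each appears once with its reverse present → watertight.

420.86 WATERTIGHT


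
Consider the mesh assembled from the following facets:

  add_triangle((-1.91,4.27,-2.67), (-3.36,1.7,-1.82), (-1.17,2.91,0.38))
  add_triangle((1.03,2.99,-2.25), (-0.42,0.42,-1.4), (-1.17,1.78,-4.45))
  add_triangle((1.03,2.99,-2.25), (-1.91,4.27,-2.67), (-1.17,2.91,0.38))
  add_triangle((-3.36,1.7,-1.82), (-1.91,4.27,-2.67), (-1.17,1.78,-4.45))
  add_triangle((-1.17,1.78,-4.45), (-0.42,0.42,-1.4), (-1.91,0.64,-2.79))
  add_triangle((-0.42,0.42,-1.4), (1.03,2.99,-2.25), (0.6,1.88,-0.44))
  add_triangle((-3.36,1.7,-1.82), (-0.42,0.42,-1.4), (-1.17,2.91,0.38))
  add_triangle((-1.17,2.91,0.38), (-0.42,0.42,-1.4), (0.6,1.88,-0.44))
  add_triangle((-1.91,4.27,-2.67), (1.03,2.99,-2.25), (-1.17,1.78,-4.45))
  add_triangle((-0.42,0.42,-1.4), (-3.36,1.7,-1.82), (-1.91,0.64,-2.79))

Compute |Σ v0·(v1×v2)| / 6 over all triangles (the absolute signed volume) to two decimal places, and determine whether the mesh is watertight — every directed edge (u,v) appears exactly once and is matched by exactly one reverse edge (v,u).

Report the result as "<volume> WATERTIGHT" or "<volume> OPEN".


Per-triangle v0·(v1×v2)/6:
  t1: +3.9984
  t2: +0.0879
  t3: +3.7416
  t4: +5.9721
  t5: +0.1038
  t6: -0.3000
  t7: -1.6398
  t8: -1.0402
  t9: +5.7234
  t10: -0.4183
Σ = +16.2290 → |volume| = 16.23

Directed edges: 30 total; 6 unmatched, e.g. (-1.17,2.91,0.38)→(1.03,2.99,-2.25) → open.

16.23 OPEN


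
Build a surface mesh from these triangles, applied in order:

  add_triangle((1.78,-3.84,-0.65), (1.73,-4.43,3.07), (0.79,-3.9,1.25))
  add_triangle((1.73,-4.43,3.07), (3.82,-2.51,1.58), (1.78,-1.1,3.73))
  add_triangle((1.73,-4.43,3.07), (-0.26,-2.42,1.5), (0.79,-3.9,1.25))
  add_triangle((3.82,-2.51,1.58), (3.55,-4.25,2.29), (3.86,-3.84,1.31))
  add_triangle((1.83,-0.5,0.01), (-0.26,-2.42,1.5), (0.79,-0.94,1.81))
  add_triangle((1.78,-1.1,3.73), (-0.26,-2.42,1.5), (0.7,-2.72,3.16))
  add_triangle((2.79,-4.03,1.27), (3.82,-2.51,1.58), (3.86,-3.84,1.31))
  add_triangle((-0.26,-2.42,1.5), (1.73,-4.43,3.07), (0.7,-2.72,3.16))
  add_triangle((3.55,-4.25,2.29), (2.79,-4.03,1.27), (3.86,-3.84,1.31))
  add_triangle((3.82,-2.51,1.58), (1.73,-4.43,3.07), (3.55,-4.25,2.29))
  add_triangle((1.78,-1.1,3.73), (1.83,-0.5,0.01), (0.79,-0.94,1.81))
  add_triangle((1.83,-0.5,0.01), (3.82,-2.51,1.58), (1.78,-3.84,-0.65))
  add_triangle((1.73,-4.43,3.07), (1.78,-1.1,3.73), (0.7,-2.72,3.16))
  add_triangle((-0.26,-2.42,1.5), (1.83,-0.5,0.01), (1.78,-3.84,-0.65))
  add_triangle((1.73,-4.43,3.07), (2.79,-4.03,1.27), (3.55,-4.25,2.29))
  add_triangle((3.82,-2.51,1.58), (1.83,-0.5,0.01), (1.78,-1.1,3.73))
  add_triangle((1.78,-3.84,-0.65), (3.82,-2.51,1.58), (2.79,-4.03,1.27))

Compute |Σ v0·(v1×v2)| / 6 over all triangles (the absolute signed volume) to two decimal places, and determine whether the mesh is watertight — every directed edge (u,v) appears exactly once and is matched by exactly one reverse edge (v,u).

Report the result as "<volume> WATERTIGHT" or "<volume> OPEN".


18.80 OPEN

Per-triangle v0·(v1×v2)/6:
  t1: +2.0928
  t2: +6.3814
  t3: +1.1967
  t4: +1.0318
  t5: -1.0403
  t6: +0.0914
  t7: -0.4971
  t8: +1.1818
  t9: +0.7265
  t10: +1.1514
  t11: -0.4837
  t12: +1.8898
  t13: +2.0650
  t14: -2.0370
  t15: +1.5369
  t16: +1.3720
  t17: +2.1361
Σ = +18.7953 → |volume| = 18.80

Directed edges: 51 total; 9 unmatched, e.g. (1.78,-3.84,-0.65)→(1.73,-4.43,3.07) → open.


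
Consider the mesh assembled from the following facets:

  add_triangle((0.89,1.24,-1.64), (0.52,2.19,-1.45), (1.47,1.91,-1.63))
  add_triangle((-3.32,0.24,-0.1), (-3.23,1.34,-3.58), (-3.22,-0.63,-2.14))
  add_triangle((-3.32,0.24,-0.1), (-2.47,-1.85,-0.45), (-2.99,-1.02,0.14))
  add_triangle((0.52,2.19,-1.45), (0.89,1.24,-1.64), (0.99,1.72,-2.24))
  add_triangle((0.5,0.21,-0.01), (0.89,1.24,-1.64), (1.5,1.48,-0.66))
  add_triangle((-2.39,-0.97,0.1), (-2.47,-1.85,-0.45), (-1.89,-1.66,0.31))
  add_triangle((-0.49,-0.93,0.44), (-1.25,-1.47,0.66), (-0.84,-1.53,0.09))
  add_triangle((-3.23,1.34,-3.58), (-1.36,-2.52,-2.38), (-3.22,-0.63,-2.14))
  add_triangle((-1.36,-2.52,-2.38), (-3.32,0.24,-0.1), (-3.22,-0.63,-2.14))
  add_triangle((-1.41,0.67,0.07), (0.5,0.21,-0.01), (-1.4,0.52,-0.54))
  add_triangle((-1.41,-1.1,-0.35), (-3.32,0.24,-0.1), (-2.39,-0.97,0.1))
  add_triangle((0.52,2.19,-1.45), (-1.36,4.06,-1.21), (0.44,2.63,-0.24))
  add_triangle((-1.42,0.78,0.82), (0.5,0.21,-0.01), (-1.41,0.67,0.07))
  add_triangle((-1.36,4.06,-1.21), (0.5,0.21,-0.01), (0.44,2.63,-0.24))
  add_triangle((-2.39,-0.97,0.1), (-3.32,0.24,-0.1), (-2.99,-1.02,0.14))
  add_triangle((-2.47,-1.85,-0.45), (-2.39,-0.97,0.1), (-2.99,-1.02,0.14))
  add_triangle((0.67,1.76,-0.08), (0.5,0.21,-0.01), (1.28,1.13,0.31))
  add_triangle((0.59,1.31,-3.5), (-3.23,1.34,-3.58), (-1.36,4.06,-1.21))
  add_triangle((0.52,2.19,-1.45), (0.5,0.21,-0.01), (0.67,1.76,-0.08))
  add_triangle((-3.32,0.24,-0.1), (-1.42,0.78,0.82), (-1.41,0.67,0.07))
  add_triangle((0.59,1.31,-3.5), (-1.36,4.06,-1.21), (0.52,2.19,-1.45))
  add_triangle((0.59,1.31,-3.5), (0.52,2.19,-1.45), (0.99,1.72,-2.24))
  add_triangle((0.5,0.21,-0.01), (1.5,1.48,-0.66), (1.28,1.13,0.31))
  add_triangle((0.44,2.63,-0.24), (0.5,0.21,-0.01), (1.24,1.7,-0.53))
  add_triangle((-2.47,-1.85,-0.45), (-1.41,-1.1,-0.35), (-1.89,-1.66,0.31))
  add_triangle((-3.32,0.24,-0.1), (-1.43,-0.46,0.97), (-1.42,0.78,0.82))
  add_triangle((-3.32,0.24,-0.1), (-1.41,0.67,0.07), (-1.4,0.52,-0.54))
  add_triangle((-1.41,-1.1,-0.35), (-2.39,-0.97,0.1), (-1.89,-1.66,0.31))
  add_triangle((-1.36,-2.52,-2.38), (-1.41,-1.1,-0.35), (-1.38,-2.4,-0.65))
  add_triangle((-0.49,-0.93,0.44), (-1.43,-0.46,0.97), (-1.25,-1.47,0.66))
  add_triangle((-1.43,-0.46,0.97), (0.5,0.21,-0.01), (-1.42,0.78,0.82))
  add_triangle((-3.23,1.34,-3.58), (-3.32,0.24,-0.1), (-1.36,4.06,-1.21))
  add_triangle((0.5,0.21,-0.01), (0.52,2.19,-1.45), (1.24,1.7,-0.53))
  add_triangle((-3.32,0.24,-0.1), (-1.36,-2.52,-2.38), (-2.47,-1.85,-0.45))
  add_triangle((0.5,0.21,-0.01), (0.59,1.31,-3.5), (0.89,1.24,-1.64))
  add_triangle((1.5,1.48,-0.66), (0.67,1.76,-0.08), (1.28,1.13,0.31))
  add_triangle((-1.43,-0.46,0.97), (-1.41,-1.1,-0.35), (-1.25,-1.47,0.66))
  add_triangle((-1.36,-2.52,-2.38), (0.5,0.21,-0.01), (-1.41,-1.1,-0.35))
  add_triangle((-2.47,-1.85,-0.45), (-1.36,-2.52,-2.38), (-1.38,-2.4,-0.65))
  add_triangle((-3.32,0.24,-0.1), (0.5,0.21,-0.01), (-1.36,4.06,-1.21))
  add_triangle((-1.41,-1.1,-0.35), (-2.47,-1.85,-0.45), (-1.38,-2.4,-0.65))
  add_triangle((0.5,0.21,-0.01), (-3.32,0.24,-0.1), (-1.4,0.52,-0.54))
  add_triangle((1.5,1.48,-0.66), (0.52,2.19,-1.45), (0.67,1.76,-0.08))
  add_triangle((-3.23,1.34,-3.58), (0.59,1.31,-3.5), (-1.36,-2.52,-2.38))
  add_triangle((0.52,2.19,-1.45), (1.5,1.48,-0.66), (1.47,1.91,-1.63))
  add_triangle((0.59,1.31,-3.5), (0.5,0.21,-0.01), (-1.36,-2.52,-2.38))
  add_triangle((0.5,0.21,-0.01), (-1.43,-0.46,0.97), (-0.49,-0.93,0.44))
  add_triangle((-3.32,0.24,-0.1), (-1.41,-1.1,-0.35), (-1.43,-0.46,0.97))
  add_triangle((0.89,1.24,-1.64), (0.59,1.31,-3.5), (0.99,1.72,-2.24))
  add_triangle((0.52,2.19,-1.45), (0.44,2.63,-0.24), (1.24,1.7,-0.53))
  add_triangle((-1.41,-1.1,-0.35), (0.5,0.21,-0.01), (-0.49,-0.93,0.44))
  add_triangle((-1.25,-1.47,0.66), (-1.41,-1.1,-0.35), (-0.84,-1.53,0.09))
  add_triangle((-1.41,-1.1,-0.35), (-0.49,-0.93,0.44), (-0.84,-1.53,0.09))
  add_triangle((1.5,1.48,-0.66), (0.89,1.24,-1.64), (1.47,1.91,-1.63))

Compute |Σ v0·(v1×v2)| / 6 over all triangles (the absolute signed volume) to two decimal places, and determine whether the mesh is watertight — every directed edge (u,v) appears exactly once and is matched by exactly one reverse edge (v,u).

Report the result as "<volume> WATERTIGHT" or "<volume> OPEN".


42.56 WATERTIGHT

Per-triangle v0·(v1×v2)/6:
  t1: +0.2244
  t2: +2.9135
  t3: +0.5151
  t4: +0.0655
  t5: +0.0694
  t6: +0.2748
  t7: +0.0465
  t8: +3.2960
  t9: +1.8433
  t10: +0.0636
  t11: -0.3088
  t12: +1.1740
  t13: +0.0785
  t14: -0.1629
  t15: -0.0278
  t16: +0.0376
  t17: -0.0446
  t18: +8.0662
  t19: -0.1664
  t20: +0.2290
  t21: +2.0827
  t22: +0.4467
  t23: +0.0549
  t24: +0.0802
  t25: +0.0212
  t26: +0.6487
  t27: +0.1825
  t28: -0.1940
  t29: -0.5298
  t30: +0.0620
  t31: +0.0987
  t32: +6.9188
  t33: +0.0585
  t34: +2.0813
  t35: +0.1082
  t36: +0.2470
  t37: +0.3036
  t38: +0.0404
  t39: +0.9530
  t40: +0.1043
  t41: -0.0452
  t42: -0.0620
  t43: +0.4256
  t44: +7.6273
  t45: +0.2719
  t46: +0.7796
  t47: +0.0619
  t48: +0.7696
  t49: +0.0918
  t50: +0.4984
  t51: +0.0410
  t52: +0.1647
  t53: -0.0770
  t54: +0.0545
Σ = +42.5579 → |volume| = 42.56

Directed edges: 162 total, each appears once with its reverse present → watertight.


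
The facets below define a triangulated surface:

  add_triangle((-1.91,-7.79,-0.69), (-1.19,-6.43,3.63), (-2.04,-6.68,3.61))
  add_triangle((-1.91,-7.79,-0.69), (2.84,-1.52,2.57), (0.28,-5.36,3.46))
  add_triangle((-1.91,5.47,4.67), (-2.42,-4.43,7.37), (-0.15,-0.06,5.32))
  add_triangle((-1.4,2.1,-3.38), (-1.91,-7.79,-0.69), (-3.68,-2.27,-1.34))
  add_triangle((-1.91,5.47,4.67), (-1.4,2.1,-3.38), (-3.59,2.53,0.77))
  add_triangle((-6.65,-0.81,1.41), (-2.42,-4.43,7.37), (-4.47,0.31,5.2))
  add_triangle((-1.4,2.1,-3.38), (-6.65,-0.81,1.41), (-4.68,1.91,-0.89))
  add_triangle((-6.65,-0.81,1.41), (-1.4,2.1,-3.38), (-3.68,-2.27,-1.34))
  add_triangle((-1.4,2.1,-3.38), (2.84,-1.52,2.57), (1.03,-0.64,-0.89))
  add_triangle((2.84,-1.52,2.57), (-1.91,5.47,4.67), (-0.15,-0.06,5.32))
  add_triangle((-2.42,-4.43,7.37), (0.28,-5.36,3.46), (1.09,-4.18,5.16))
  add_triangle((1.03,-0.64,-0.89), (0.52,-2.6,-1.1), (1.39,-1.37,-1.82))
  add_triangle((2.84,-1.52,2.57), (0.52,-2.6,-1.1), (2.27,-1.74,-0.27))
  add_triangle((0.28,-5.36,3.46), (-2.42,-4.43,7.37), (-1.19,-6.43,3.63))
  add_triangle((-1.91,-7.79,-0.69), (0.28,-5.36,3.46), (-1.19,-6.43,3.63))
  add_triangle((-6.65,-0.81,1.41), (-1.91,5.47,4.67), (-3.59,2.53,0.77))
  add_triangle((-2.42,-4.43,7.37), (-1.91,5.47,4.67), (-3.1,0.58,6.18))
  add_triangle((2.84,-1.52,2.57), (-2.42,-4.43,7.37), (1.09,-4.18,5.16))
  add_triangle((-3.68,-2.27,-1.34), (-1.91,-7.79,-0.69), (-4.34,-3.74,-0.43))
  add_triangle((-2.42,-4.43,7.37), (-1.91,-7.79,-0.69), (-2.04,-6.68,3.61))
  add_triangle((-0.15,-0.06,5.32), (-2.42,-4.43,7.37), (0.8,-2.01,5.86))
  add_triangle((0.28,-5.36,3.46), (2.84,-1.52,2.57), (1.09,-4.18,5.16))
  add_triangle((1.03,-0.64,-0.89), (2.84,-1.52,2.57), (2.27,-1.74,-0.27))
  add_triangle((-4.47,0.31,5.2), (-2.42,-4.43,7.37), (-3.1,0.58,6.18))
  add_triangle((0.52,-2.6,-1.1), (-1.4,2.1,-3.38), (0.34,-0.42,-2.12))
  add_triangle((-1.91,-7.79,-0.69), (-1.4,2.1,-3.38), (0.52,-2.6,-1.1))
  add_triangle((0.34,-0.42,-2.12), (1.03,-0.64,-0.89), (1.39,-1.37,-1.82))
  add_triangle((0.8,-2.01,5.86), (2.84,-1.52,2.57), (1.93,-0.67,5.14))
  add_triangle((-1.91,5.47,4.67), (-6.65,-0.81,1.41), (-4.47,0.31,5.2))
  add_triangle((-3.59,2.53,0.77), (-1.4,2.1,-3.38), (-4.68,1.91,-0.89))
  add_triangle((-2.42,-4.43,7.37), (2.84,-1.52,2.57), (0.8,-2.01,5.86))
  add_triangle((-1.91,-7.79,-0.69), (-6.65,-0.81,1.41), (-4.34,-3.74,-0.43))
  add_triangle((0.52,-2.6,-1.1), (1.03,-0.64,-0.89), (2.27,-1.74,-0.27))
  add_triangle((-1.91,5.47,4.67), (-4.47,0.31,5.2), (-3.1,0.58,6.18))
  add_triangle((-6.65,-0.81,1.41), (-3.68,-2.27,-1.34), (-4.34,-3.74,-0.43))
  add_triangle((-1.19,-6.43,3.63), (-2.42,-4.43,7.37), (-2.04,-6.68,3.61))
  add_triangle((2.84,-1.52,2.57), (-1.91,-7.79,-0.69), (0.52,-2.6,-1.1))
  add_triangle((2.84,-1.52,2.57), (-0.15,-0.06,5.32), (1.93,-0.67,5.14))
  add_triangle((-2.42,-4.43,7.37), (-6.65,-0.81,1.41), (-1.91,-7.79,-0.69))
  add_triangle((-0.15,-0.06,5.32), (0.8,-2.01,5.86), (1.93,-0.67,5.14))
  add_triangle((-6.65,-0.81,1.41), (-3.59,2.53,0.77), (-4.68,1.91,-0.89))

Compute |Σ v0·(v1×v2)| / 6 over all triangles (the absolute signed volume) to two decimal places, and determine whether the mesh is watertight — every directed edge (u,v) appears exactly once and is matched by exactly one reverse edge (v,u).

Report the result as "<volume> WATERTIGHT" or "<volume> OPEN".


Per-triangle v0·(v1×v2)/6:
  t1: +4.3014
  t2: +10.8144
  t3: +17.6867
  t4: +11.6295
  t5: +11.9192
  t6: +25.9826
  t7: +5.3698
  t8: +12.7596
  t9: +1.2537
  t10: +11.9106
  t11: +9.3429
  t12: +0.1854
  t13: +2.1638
  t14: +7.3815
  t15: +6.7175
  t16: +13.9708
  t17: +8.8998
  t18: +4.9646
  t19: +4.6613
  t20: +3.2233
  t21: +7.5332
  t22: +4.8338
  t23: +0.3552
  t24: +10.0546
  t25: +1.2983
  t26: +7.5212
  t27: +0.1366
  t28: +3.4232
  t29: +22.8368
  t30: +4.3184
  t31: +6.7605
  t32: +7.4121
  t33: +0.6979
  t34: +9.5687
  t35: +4.8204
  t36: +4.4702
  t37: +7.6922
  t38: -1.1626
  t39: +62.4523
  t40: +3.0525
  t41: +6.2146
Σ = +349.4283 → |volume| = 349.43

Directed edges: 123 total; 9 unmatched, e.g. (-1.91,5.47,4.67)→(-1.4,2.1,-3.38) → open.

349.43 OPEN


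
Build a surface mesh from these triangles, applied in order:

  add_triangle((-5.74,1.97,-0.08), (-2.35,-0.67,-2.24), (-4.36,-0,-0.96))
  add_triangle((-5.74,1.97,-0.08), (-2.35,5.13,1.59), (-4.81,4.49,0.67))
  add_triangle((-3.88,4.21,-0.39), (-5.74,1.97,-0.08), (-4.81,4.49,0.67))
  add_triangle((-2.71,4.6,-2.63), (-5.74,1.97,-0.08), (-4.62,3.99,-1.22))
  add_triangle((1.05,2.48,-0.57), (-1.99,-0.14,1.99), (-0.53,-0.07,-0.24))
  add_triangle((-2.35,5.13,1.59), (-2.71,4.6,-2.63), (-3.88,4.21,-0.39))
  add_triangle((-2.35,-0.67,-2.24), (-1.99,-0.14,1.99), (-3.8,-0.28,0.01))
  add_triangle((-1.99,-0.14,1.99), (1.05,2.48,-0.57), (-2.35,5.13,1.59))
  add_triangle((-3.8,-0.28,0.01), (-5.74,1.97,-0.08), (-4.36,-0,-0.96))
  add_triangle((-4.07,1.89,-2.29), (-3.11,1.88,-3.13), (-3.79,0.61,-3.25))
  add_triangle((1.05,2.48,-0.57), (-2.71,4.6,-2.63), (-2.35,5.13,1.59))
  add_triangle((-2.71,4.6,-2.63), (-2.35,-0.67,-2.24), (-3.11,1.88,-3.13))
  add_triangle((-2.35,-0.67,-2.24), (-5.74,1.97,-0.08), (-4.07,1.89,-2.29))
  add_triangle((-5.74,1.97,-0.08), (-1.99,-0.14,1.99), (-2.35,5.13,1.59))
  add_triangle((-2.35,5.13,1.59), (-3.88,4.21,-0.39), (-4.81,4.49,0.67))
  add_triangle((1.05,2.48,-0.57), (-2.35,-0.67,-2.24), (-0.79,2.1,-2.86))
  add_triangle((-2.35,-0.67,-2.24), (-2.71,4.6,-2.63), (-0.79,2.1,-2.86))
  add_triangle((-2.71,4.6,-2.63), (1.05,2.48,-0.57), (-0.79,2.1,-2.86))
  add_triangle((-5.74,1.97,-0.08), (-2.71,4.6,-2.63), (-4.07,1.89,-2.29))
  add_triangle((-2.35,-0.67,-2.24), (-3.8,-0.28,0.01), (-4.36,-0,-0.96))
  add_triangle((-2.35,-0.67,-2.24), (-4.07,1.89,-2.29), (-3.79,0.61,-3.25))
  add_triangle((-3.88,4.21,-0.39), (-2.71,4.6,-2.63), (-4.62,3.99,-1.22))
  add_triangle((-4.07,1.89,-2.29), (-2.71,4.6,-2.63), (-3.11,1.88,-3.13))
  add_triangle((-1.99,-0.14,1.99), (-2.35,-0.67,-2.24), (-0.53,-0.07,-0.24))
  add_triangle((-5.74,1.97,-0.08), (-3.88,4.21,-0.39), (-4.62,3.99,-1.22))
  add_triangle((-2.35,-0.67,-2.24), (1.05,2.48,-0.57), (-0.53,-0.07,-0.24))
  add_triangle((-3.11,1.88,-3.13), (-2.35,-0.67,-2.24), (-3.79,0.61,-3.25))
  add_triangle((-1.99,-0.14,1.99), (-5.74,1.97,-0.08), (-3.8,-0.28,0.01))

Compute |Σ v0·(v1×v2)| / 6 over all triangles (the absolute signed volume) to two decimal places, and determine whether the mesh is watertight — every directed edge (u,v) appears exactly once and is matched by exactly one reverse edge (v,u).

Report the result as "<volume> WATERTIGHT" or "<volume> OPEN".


69.13 WATERTIGHT

Per-triangle v0·(v1×v2)/6:
  t1: +1.8895
  t2: +1.3592
  t3: +2.9420
  t4: +1.9054
  t5: -0.6093
  t6: +5.8934
  t7: +0.6151
  t8: +1.4495
  t9: +1.4529
  t10: +1.4070
  t11: +8.2704
  t12: -0.2976
  t13: +4.1960
  t14: +9.6232
  t15: +2.7856
  t16: -0.3689
  t17: +4.3910
  t18: +3.4852
  t19: +6.6178
  t20: +0.7627
  t21: +0.6192
  t22: +2.3704
  t23: +2.8016
  t24: -0.0791
  t25: +2.4094
  t26: -0.2764
  t27: +0.5025
  t28: +3.0084
Σ = +69.1263 → |volume| = 69.13

Directed edges: 84 total, each appears once with its reverse present → watertight.


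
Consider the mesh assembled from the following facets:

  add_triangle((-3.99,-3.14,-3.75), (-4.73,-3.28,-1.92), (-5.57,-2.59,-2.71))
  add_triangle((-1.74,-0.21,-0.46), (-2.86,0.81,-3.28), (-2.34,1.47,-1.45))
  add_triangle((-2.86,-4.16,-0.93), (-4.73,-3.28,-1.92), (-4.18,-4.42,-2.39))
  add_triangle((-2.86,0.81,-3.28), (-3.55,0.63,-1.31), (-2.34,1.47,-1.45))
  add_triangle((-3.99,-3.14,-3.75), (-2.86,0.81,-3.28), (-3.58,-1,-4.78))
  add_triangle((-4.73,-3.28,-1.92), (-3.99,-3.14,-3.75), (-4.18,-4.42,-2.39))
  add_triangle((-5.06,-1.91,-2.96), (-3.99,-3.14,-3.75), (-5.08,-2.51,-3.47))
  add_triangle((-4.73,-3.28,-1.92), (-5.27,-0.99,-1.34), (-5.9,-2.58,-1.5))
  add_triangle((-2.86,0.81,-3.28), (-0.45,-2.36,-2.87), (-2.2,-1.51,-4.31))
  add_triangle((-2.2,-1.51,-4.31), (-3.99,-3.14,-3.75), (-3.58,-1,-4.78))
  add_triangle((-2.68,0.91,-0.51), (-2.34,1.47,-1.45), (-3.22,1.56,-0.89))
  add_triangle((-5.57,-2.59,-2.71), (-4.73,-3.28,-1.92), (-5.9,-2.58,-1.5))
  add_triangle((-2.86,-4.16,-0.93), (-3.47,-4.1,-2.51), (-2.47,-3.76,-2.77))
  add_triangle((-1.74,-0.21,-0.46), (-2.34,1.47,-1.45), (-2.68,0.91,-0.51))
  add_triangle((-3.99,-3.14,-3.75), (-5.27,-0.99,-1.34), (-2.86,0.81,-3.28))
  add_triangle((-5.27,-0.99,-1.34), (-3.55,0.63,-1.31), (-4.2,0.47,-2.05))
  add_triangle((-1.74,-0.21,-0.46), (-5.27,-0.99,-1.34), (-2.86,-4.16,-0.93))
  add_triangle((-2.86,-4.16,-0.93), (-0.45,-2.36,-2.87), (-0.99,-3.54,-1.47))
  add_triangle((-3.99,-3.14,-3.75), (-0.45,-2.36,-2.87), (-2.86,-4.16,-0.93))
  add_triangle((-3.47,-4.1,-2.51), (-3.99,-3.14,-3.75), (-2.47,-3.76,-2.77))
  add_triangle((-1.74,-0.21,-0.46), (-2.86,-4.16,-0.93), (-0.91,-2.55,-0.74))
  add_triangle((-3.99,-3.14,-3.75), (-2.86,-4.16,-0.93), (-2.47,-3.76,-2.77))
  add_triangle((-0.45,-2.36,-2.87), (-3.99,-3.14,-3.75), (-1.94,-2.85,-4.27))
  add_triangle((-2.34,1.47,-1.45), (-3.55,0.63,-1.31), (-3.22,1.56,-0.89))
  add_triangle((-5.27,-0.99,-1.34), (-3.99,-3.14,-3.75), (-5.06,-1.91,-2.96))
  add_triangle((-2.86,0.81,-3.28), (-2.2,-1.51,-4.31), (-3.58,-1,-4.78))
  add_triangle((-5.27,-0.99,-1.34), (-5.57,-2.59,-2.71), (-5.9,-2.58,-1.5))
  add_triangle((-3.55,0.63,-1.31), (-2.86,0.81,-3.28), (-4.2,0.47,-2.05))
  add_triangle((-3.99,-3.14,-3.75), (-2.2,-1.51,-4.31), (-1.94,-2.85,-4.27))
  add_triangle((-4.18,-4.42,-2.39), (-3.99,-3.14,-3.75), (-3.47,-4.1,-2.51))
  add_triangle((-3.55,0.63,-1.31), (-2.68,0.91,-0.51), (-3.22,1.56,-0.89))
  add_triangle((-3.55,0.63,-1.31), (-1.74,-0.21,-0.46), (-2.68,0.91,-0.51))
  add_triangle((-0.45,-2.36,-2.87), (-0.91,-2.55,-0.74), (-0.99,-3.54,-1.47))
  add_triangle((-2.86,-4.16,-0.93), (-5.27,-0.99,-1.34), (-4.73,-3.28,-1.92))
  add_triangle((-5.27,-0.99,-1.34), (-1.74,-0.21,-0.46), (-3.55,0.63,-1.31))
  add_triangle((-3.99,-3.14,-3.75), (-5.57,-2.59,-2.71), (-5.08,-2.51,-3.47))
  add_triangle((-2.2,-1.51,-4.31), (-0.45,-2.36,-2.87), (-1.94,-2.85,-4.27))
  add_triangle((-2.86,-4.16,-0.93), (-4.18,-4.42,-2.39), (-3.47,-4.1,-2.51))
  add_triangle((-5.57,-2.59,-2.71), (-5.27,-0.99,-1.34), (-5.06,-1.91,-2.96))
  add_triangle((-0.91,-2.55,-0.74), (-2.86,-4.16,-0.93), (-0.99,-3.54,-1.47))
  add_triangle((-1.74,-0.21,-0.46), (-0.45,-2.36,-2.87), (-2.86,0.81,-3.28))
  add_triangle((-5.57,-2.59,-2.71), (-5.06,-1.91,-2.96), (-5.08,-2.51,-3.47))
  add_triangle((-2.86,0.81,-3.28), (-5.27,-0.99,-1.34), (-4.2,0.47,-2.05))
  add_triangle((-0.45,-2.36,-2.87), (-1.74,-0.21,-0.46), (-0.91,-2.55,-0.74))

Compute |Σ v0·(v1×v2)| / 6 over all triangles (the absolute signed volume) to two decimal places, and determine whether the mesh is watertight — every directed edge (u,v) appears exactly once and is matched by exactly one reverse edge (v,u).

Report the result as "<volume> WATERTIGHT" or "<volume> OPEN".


37.43 WATERTIGHT

Per-triangle v0·(v1×v2)/6:
  t1: +2.2692
  t2: -1.0041
  t3: +1.4666
  t4: +1.2833
  t5: +2.1653
  t6: +2.3512
  t7: +0.0208
  t8: -0.9276
  t9: +0.2747
  t10: +2.5016
  t11: -0.1258
  t12: +1.4327
  t13: +0.9982
  t14: -0.3983
  t15: +8.5969
  t16: +0.6682
  t17: -0.0767
  t18: +1.7931
  t19: +5.4519
  t20: +1.3158
  t21: -0.4294
  t22: -2.6928
  t23: +1.1103
  t24: +0.5292
  t25: -1.2083
  t26: +1.0298
  t27: +1.6725
  t28: +0.4519
  t29: +2.3333
  t30: +0.8361
  t31: +0.2035
  t32: +0.1938
  t33: -0.1800
  t34: +1.8565
  t35: +0.0218
  t36: +0.9425
  t37: +0.7541
  t38: +0.6278
  t39: +1.1786
  t40: +0.2266
  t41: -2.6092
  t42: +0.4788
  t43: +1.6608
  t44: -1.6128
Σ = +37.4325 → |volume| = 37.43

Directed edges: 132 total, each appears once with its reverse present → watertight.
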